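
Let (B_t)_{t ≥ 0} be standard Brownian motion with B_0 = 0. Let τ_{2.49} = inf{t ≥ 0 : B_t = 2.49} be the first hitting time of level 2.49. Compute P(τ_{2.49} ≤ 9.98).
P(τ_{2.49} ≤ 9.98) = 2(1 − Φ(2.49/√9.98)) = 2(1 − Φ(0.7882)) ≈ 0.4306

By the reflection principle for standard BM, P(τ_b ≤ t) = 2 · P(B_t ≥ b). Since B_t ~ N(0, t), P(B_t ≥ 2.49) = 1 − Φ(2.49/√t) = 1 − Φ(2.49/√9.98) = 1 − Φ(0.7882) ≈ 0.21529. Doubling: P(τ_{2.49} ≤ 9.98) ≈ 2 · 0.21529 = 0.43058 ≈ 0.4306.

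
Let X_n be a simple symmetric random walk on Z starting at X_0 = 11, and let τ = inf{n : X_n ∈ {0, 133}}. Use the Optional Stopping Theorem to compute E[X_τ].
E[X_τ] = 11

X_n is a martingale and τ is a bounded-mean stopping time (indeed τ is finite a.s. with bounded expectation since the walk is in a bounded region). By the OST, E[X_τ] = E[X_0] = 11. Equivalently: E[X_τ] = 133 · P(hit 133 first) + 0 · P(hit 0 first) = 133 · (11/133) = 11.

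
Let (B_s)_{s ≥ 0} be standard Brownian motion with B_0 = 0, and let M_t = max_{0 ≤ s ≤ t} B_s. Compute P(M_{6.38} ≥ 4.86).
P(M_{6.38} ≥ 4.86) = 2·P(B_{6.38} ≥ 4.86) = 2(1 − Φ(4.86/√6.38)) ≈ 0.0543

By the reflection principle for Brownian motion, P(M_t ≥ a) = 2 · P(B_t ≥ a) for a ≥ 0. Since B_t ~ N(0, t), P(B_t ≥ 4.86) = 1 − Φ(4.86/√t) = 1 − Φ(4.86/√6.38) = 1 − Φ(1.9241). So
  P(M_{6.38} ≥ 4.86) = 2(1 − Φ(1.9241)) ≈ 0.0543.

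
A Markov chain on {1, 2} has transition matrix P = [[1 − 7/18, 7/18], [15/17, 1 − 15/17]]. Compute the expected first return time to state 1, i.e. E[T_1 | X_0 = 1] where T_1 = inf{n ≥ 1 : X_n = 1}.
E[T_1 | X_0 = 1] = 1/π_1 = 389/270

For an irreducible recurrent Markov chain with stationary distribution π, E[T_i | X_0 = i] = 1/π_i (Kac's formula). Here π_1 = (15/17)/(7/18 + 15/17) = (15/17)/(389/306) = 270/389, so E[T_1 | X_0 = 1] = 1/π_1 = (7/18 + 15/17)/(15/17) = (389/306)/(15/17) = 389/270.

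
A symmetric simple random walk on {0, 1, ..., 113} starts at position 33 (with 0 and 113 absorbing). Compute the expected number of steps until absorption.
E[τ | X_0 = 33] = 2640

Let v_k = E[τ | X_0 = k]. Boundary: v_0 = v_113 = 0. Recurrence: v_k = 1 + (v_{k-1} + v_{k+1})/2 for 1 ≤ k ≤ 112. The particular solution to v_k − (v_{k-1} + v_{k+1})/2 = 1 is v_k = −k^2. Adding homogeneous solution A + B k and matching boundaries gives v_k = k (113 − k). Substituting k = 33: v_33 = 33 · 80 = 2640.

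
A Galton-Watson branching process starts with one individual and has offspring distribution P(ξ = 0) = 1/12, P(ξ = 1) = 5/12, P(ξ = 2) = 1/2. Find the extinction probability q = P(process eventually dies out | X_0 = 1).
q = 1/6

The pgf is f(s) = 1/12 + 5/12·s + 1/2·s². The extinction probability q is the smallest fixed point of f in [0, 1]. Setting s = f(s):
  1/2·s² + (5/12 − 1)·s + 1/12 = 0
  1/2·s² − (1/12 + 1/2)·s + 1/12 = 0
which factors as (s − 1)·(1/2·s − 1/12) = 0, giving roots s = 1 and s = (1/12)/(1/2) = 1/6.
Mean offspring μ = 5/12 + 2·1/2 = 17/12 > 1 (supercritical), so q < 1. The extinction probability is the smaller root: q = (1/12)/(1/2) = 1/6.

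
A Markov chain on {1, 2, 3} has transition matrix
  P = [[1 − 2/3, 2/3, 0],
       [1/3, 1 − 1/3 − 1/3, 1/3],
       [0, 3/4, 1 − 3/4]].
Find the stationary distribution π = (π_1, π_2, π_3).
π = (9/35, 18/35, 8/35)

This is a birth-death chain on three states, which satisfies detailed balance: π_1 · P_{12} = π_2 · P_{21} and π_2 · P_{23} = π_3 · P_{32}.
From π_1 · 2/3 = π_2 · 1/3: π_2/π_1 = (2/3)/(1/3) = 2.
From π_2 · 1/3 = π_3 · 3/4: π_3/π_2 = (1/3)/(3/4) = 4/9.
Take π_1 proportional to 1; then unnormalized π = (1, 2, 8/9). Normalize by dividing by the sum 35/9:
  π = (9/35, 18/35, 8/35).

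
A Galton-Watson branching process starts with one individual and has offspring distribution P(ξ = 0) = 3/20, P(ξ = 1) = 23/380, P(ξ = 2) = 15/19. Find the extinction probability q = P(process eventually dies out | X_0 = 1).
q = 19/100

The pgf is f(s) = 3/20 + 23/380·s + 15/19·s². The extinction probability q is the smallest fixed point of f in [0, 1]. Setting s = f(s):
  15/19·s² + (23/380 − 1)·s + 3/20 = 0
  15/19·s² − (3/20 + 15/19)·s + 3/20 = 0
which factors as (s − 1)·(15/19·s − 3/20) = 0, giving roots s = 1 and s = (3/20)/(15/19) = 19/100.
Mean offspring μ = 23/380 + 2·15/19 = 623/380 > 1 (supercritical), so q < 1. The extinction probability is the smaller root: q = (3/20)/(15/19) = 19/100.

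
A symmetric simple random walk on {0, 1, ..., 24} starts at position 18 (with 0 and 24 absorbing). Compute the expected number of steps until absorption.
E[τ | X_0 = 18] = 108

Let v_k = E[τ | X_0 = k]. Boundary: v_0 = v_24 = 0. Recurrence: v_k = 1 + (v_{k-1} + v_{k+1})/2 for 1 ≤ k ≤ 23. The particular solution to v_k − (v_{k-1} + v_{k+1})/2 = 1 is v_k = −k^2. Adding homogeneous solution A + B k and matching boundaries gives v_k = k (24 − k). Substituting k = 18: v_18 = 18 · 6 = 108.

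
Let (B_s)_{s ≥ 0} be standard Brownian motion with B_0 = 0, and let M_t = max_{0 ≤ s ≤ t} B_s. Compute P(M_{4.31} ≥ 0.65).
P(M_{4.31} ≥ 0.65) = 2·P(B_{4.31} ≥ 0.65) = 2(1 − Φ(0.65/√4.31)) ≈ 0.7542

By the reflection principle for Brownian motion, P(M_t ≥ a) = 2 · P(B_t ≥ a) for a ≥ 0. Since B_t ~ N(0, t), P(B_t ≥ 0.65) = 1 − Φ(0.65/√t) = 1 − Φ(0.65/√4.31) = 1 − Φ(0.3131). So
  P(M_{4.31} ≥ 0.65) = 2(1 − Φ(0.3131)) ≈ 0.7542.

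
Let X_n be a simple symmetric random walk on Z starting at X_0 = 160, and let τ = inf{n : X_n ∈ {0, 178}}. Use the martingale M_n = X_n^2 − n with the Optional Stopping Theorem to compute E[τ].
E[τ] = 2880

M_n = X_n^2 − n is a martingale (since E[X_{n+1}^2 | F_n] = X_n^2 + 1). By OST (τ has finite mean in a bounded region), E[M_τ] = E[M_0] = X_0^2 − 0 = 160^2 = 25600. Also E[M_τ] = E[X_τ^2] − E[τ]. The walk exits at 0 or 178, with P(hit 178 first) = 160/178, so E[X_τ^2] = 178^2 · 160/178 + 0 = 28480. Thus E[τ] = E[X_τ^2] − E[M_τ] = 28480 − 25600 = 2880 = 160(178 − 160) = 2880.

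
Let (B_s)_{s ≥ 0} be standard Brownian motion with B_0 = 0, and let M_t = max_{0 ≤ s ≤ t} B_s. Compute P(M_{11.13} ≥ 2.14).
P(M_{11.13} ≥ 2.14) = 2·P(B_{11.13} ≥ 2.14) = 2(1 − Φ(2.14/√11.13)) ≈ 0.5212

By the reflection principle for Brownian motion, P(M_t ≥ a) = 2 · P(B_t ≥ a) for a ≥ 0. Since B_t ~ N(0, t), P(B_t ≥ 2.14) = 1 − Φ(2.14/√t) = 1 − Φ(2.14/√11.13) = 1 − Φ(0.6415). So
  P(M_{11.13} ≥ 2.14) = 2(1 − Φ(0.6415)) ≈ 0.5212.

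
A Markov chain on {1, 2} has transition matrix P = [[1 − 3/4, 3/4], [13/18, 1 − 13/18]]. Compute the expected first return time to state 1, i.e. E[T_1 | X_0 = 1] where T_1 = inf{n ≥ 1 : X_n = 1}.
E[T_1 | X_0 = 1] = 1/π_1 = 53/26

For an irreducible recurrent Markov chain with stationary distribution π, E[T_i | X_0 = i] = 1/π_i (Kac's formula). Here π_1 = (13/18)/(3/4 + 13/18) = (13/18)/(53/36) = 26/53, so E[T_1 | X_0 = 1] = 1/π_1 = (3/4 + 13/18)/(13/18) = (53/36)/(13/18) = 53/26.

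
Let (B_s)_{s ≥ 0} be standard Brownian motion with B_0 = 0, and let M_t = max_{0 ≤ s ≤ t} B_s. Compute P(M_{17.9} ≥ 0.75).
P(M_{17.9} ≥ 0.75) = 2·P(B_{17.9} ≥ 0.75) = 2(1 − Φ(0.75/√17.9)) ≈ 0.8593

By the reflection principle for Brownian motion, P(M_t ≥ a) = 2 · P(B_t ≥ a) for a ≥ 0. Since B_t ~ N(0, t), P(B_t ≥ 0.75) = 1 − Φ(0.75/√t) = 1 − Φ(0.75/√17.9) = 1 − Φ(0.1773). So
  P(M_{17.9} ≥ 0.75) = 2(1 − Φ(0.1773)) ≈ 0.8593.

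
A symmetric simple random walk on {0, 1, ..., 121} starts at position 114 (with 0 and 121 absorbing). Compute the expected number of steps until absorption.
E[τ | X_0 = 114] = 798

Let v_k = E[τ | X_0 = k]. Boundary: v_0 = v_121 = 0. Recurrence: v_k = 1 + (v_{k-1} + v_{k+1})/2 for 1 ≤ k ≤ 120. The particular solution to v_k − (v_{k-1} + v_{k+1})/2 = 1 is v_k = −k^2. Adding homogeneous solution A + B k and matching boundaries gives v_k = k (121 − k). Substituting k = 114: v_114 = 114 · 7 = 798.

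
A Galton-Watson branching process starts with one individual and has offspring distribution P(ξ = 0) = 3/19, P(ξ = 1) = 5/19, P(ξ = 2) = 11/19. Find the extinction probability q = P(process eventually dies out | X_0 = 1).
q = 3/11

The pgf is f(s) = 3/19 + 5/19·s + 11/19·s². The extinction probability q is the smallest fixed point of f in [0, 1]. Setting s = f(s):
  11/19·s² + (5/19 − 1)·s + 3/19 = 0
  11/19·s² − (3/19 + 11/19)·s + 3/19 = 0
which factors as (s − 1)·(11/19·s − 3/19) = 0, giving roots s = 1 and s = (3/19)/(11/19) = 3/11.
Mean offspring μ = 5/19 + 2·11/19 = 27/19 > 1 (supercritical), so q < 1. The extinction probability is the smaller root: q = (3/19)/(11/19) = 3/11.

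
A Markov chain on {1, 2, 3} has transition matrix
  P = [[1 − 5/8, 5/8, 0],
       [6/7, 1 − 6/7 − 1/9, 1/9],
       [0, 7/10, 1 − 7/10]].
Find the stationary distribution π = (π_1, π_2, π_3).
π = (432/797, 315/797, 50/797)

This is a birth-death chain on three states, which satisfies detailed balance: π_1 · P_{12} = π_2 · P_{21} and π_2 · P_{23} = π_3 · P_{32}.
From π_1 · 5/8 = π_2 · 6/7: π_2/π_1 = (5/8)/(6/7) = 35/48.
From π_2 · 1/9 = π_3 · 7/10: π_3/π_2 = (1/9)/(7/10) = 10/63.
Take π_1 proportional to 1; then unnormalized π = (1, 35/48, 25/216). Normalize by dividing by the sum 797/432:
  π = (432/797, 315/797, 50/797).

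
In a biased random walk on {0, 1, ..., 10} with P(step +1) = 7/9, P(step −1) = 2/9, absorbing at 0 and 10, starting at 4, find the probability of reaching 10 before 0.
P(hit 10 before 0) = (1 − (2/7)^4) / (1 − (2/7)^10) = 6235397/6277205

Let u_k denote P(reach 10 before 0 | start at k). Boundary: u_0 = 0, u_10 = 1. Recurrence: u_k = 7/9·u_{k+1} + 2/9·u_{k-1} for 1 ≤ k ≤ 9. Try u_k = A + B·r^k with r = q/p = (2/9)/(7/9) = 2/7. Substitution satisfies the recurrence; boundary conditions give:
  u_k = (1 − r^k) / (1 − r^N) = (1 − (2/7)^4) / (1 − (2/7)^10) = 6235397/6277205.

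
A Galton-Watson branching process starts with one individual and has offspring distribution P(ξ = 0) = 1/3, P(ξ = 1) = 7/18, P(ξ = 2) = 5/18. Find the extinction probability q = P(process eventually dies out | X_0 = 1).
q = 1

Mean offspring μ = 0·1/3 + 1·7/18 + 2·5/18 = 17/18 ≤ 1. For μ ≤ 1 with offspring not concentrated at 1, the Galton-Watson process goes extinct almost surely, so q = 1.
(Algebraic check: The pgf is f(s) = 1/3 + 7/18·s + 5/18·s². The extinction probability q is the smallest fixed point of f in [0, 1]. Setting s = f(s):
  5/18·s² + (7/18 − 1)·s + 1/3 = 0
  5/18·s² − (1/3 + 5/18)·s + 1/3 = 0
which factors as (s − 1)·(5/18·s − 1/3) = 0, giving roots s = 1 and s = (1/3)/(5/18) = 6/5. Since 6/5 ≥ 1, the smallest root in [0, 1] is s = 1.)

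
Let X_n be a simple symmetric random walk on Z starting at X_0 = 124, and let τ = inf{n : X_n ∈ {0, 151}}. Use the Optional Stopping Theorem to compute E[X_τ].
E[X_τ] = 124

X_n is a martingale and τ is a bounded-mean stopping time (indeed τ is finite a.s. with bounded expectation since the walk is in a bounded region). By the OST, E[X_τ] = E[X_0] = 124. Equivalently: E[X_τ] = 151 · P(hit 151 first) + 0 · P(hit 0 first) = 151 · (124/151) = 124.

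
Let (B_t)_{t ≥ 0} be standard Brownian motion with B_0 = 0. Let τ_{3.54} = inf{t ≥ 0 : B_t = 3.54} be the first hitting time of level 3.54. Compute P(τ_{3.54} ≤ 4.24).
P(τ_{3.54} ≤ 4.24) = 2(1 − Φ(3.54/√4.24)) = 2(1 − Φ(1.7192)) ≈ 0.0856

By the reflection principle for standard BM, P(τ_b ≤ t) = 2 · P(B_t ≥ b). Since B_t ~ N(0, t), P(B_t ≥ 3.54) = 1 − Φ(3.54/√t) = 1 − Φ(3.54/√4.24) = 1 − Φ(1.7192) ≈ 0.04279. Doubling: P(τ_{3.54} ≤ 4.24) ≈ 2 · 0.04279 = 0.08558 ≈ 0.0856.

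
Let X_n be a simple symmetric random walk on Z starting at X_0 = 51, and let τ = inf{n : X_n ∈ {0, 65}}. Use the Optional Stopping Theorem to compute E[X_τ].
E[X_τ] = 51

X_n is a martingale and τ is a bounded-mean stopping time (indeed τ is finite a.s. with bounded expectation since the walk is in a bounded region). By the OST, E[X_τ] = E[X_0] = 51. Equivalently: E[X_τ] = 65 · P(hit 65 first) + 0 · P(hit 0 first) = 65 · (51/65) = 51.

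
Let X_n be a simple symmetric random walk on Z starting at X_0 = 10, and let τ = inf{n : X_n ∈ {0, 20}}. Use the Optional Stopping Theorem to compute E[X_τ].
E[X_τ] = 10

X_n is a martingale and τ is a bounded-mean stopping time (indeed τ is finite a.s. with bounded expectation since the walk is in a bounded region). By the OST, E[X_τ] = E[X_0] = 10. Equivalently: E[X_τ] = 20 · P(hit 20 first) + 0 · P(hit 0 first) = 20 · (10/20) = 10.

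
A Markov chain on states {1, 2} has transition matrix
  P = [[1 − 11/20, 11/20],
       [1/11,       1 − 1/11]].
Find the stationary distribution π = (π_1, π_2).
π_1 = 20/141, π_2 = 121/141

Solve πP = π with π_1 + π_2 = 1. From πP = π: π_1 · (1 − 11/20) + π_2 · 1/11 = π_1 ⇒ π_2 · 1/11 = π_1 · 11/20 ⇒ π_2/π_1 = (11/20)/(1/11) = 121/20. Together with π_1 + π_2 = 1:
  π_1 = (1/11)/(11/20 + 1/11) = (1/11)/(141/220) = 20/141,
  π_2 = (11/20)/(11/20 + 1/11) = (11/20)/(141/220) = 121/141.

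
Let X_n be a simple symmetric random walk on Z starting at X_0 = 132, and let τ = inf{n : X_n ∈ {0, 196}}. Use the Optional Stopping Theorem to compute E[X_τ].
E[X_τ] = 132

X_n is a martingale and τ is a bounded-mean stopping time (indeed τ is finite a.s. with bounded expectation since the walk is in a bounded region). By the OST, E[X_τ] = E[X_0] = 132. Equivalently: E[X_τ] = 196 · P(hit 196 first) + 0 · P(hit 0 first) = 196 · (132/196) = 132.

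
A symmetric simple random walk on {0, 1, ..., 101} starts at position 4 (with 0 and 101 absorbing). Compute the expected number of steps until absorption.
E[τ | X_0 = 4] = 388

Let v_k = E[τ | X_0 = k]. Boundary: v_0 = v_101 = 0. Recurrence: v_k = 1 + (v_{k-1} + v_{k+1})/2 for 1 ≤ k ≤ 100. The particular solution to v_k − (v_{k-1} + v_{k+1})/2 = 1 is v_k = −k^2. Adding homogeneous solution A + B k and matching boundaries gives v_k = k (101 − k). Substituting k = 4: v_4 = 4 · 97 = 388.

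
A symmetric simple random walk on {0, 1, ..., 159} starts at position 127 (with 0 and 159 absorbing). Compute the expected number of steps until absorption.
E[τ | X_0 = 127] = 4064

Let v_k = E[τ | X_0 = k]. Boundary: v_0 = v_159 = 0. Recurrence: v_k = 1 + (v_{k-1} + v_{k+1})/2 for 1 ≤ k ≤ 158. The particular solution to v_k − (v_{k-1} + v_{k+1})/2 = 1 is v_k = −k^2. Adding homogeneous solution A + B k and matching boundaries gives v_k = k (159 − k). Substituting k = 127: v_127 = 127 · 32 = 4064.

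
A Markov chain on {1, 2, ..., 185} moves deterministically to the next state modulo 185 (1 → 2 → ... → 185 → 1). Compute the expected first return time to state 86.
E[T_86 | X_0 = 86] = 185

The chain cycles deterministically, so starting at state 86 it returns in exactly 185 steps. Equivalently, the stationary distribution is uniform π_j = 1/185 for every state j, so by Kac's formula E[T_86] = 1/π_86 = 185.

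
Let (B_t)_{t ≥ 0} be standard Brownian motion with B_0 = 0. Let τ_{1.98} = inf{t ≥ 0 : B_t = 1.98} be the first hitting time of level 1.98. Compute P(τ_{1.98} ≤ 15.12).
P(τ_{1.98} ≤ 15.12) = 2(1 − Φ(1.98/√15.12)) = 2(1 − Φ(0.5092)) ≈ 0.6106

By the reflection principle for standard BM, P(τ_b ≤ t) = 2 · P(B_t ≥ b). Since B_t ~ N(0, t), P(B_t ≥ 1.98) = 1 − Φ(1.98/√t) = 1 − Φ(1.98/√15.12) = 1 − Φ(0.5092) ≈ 0.30531. Doubling: P(τ_{1.98} ≤ 15.12) ≈ 2 · 0.30531 = 0.61062 ≈ 0.6106.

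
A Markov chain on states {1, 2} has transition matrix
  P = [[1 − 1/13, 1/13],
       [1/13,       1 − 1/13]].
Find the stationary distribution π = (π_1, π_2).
π_1 = 1/2, π_2 = 1/2

Solve πP = π with π_1 + π_2 = 1. From πP = π: π_1 · (1 − 1/13) + π_2 · 1/13 = π_1 ⇒ π_2 · 1/13 = π_1 · 1/13 ⇒ π_2/π_1 = (1/13)/(1/13) = 1. Together with π_1 + π_2 = 1:
  π_1 = (1/13)/(1/13 + 1/13) = (1/13)/(2/13) = 1/2,
  π_2 = (1/13)/(1/13 + 1/13) = (1/13)/(2/13) = 1/2.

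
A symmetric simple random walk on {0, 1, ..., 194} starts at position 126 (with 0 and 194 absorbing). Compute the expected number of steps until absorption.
E[τ | X_0 = 126] = 8568

Let v_k = E[τ | X_0 = k]. Boundary: v_0 = v_194 = 0. Recurrence: v_k = 1 + (v_{k-1} + v_{k+1})/2 for 1 ≤ k ≤ 193. The particular solution to v_k − (v_{k-1} + v_{k+1})/2 = 1 is v_k = −k^2. Adding homogeneous solution A + B k and matching boundaries gives v_k = k (194 − k). Substituting k = 126: v_126 = 126 · 68 = 8568.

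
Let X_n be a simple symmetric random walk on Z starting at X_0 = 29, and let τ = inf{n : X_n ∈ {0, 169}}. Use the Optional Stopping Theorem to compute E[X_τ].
E[X_τ] = 29

X_n is a martingale and τ is a bounded-mean stopping time (indeed τ is finite a.s. with bounded expectation since the walk is in a bounded region). By the OST, E[X_τ] = E[X_0] = 29. Equivalently: E[X_τ] = 169 · P(hit 169 first) + 0 · P(hit 0 first) = 169 · (29/169) = 29.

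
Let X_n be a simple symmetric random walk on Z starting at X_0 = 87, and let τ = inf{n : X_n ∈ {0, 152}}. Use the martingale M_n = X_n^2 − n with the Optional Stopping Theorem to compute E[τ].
E[τ] = 5655

M_n = X_n^2 − n is a martingale (since E[X_{n+1}^2 | F_n] = X_n^2 + 1). By OST (τ has finite mean in a bounded region), E[M_τ] = E[M_0] = X_0^2 − 0 = 87^2 = 7569. Also E[M_τ] = E[X_τ^2] − E[τ]. The walk exits at 0 or 152, with P(hit 152 first) = 87/152, so E[X_τ^2] = 152^2 · 87/152 + 0 = 13224. Thus E[τ] = E[X_τ^2] − E[M_τ] = 13224 − 7569 = 5655 = 87(152 − 87) = 5655.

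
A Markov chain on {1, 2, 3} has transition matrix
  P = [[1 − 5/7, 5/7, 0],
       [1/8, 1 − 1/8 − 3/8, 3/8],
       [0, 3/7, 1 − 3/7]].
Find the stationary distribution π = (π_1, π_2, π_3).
π = (7/82, 20/41, 35/82)

This is a birth-death chain on three states, which satisfies detailed balance: π_1 · P_{12} = π_2 · P_{21} and π_2 · P_{23} = π_3 · P_{32}.
From π_1 · 5/7 = π_2 · 1/8: π_2/π_1 = (5/7)/(1/8) = 40/7.
From π_2 · 3/8 = π_3 · 3/7: π_3/π_2 = (3/8)/(3/7) = 7/8.
Take π_1 proportional to 1; then unnormalized π = (1, 40/7, 5). Normalize by dividing by the sum 82/7:
  π = (7/82, 20/41, 35/82).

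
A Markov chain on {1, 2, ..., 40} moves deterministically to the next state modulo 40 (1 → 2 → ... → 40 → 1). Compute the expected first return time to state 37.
E[T_37 | X_0 = 37] = 40

The chain cycles deterministically, so starting at state 37 it returns in exactly 40 steps. Equivalently, the stationary distribution is uniform π_j = 1/40 for every state j, so by Kac's formula E[T_37] = 1/π_37 = 40.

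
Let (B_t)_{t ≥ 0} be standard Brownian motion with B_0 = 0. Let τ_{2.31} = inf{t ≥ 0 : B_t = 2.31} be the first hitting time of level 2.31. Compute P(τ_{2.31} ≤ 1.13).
P(τ_{2.31} ≤ 1.13) = 2(1 − Φ(2.31/√1.13)) = 2(1 − Φ(2.1731)) ≈ 0.0298

By the reflection principle for standard BM, P(τ_b ≤ t) = 2 · P(B_t ≥ b). Since B_t ~ N(0, t), P(B_t ≥ 2.31) = 1 − Φ(2.31/√t) = 1 − Φ(2.31/√1.13) = 1 − Φ(2.1731) ≈ 0.01489. Doubling: P(τ_{2.31} ≤ 1.13) ≈ 2 · 0.01489 = 0.02978 ≈ 0.0298.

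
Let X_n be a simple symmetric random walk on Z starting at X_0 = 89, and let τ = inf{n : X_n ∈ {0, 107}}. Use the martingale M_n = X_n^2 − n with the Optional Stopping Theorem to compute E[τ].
E[τ] = 1602

M_n = X_n^2 − n is a martingale (since E[X_{n+1}^2 | F_n] = X_n^2 + 1). By OST (τ has finite mean in a bounded region), E[M_τ] = E[M_0] = X_0^2 − 0 = 89^2 = 7921. Also E[M_τ] = E[X_τ^2] − E[τ]. The walk exits at 0 or 107, with P(hit 107 first) = 89/107, so E[X_τ^2] = 107^2 · 89/107 + 0 = 9523. Thus E[τ] = E[X_τ^2] − E[M_τ] = 9523 − 7921 = 1602 = 89(107 − 89) = 1602.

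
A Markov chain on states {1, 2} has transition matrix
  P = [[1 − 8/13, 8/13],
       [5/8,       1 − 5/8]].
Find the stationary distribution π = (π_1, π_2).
π_1 = 65/129, π_2 = 64/129

Solve πP = π with π_1 + π_2 = 1. From πP = π: π_1 · (1 − 8/13) + π_2 · 5/8 = π_1 ⇒ π_2 · 5/8 = π_1 · 8/13 ⇒ π_2/π_1 = (8/13)/(5/8) = 64/65. Together with π_1 + π_2 = 1:
  π_1 = (5/8)/(8/13 + 5/8) = (5/8)/(129/104) = 65/129,
  π_2 = (8/13)/(8/13 + 5/8) = (8/13)/(129/104) = 64/129.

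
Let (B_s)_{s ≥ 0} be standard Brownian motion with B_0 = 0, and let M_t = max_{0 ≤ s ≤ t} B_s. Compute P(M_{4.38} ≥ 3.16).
P(M_{4.38} ≥ 3.16) = 2·P(B_{4.38} ≥ 3.16) = 2(1 − Φ(3.16/√4.38)) ≈ 0.1311

By the reflection principle for Brownian motion, P(M_t ≥ a) = 2 · P(B_t ≥ a) for a ≥ 0. Since B_t ~ N(0, t), P(B_t ≥ 3.16) = 1 − Φ(3.16/√t) = 1 − Φ(3.16/√4.38) = 1 − Φ(1.5099). So
  P(M_{4.38} ≥ 3.16) = 2(1 − Φ(1.5099)) ≈ 0.1311.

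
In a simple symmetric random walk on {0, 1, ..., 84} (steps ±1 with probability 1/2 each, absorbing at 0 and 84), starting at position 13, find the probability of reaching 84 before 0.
P(hit 84 before 0) = 13/84

Let u_k = P(hit 84 before 0 | start at k). Then u_0 = 0, u_84 = 1, and u_k = u_{k-1}/2 + u_{k+1}/2 for 1 ≤ k ≤ 83. This harmonic recurrence is solved by u_k = k/84, giving u_13 = 13/84.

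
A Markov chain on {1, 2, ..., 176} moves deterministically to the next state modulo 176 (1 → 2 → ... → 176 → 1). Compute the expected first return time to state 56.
E[T_56 | X_0 = 56] = 176

The chain cycles deterministically, so starting at state 56 it returns in exactly 176 steps. Equivalently, the stationary distribution is uniform π_j = 1/176 for every state j, so by Kac's formula E[T_56] = 1/π_56 = 176.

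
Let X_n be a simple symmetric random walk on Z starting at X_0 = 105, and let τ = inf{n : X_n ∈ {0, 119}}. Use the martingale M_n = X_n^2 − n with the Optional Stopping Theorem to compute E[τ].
E[τ] = 1470

M_n = X_n^2 − n is a martingale (since E[X_{n+1}^2 | F_n] = X_n^2 + 1). By OST (τ has finite mean in a bounded region), E[M_τ] = E[M_0] = X_0^2 − 0 = 105^2 = 11025. Also E[M_τ] = E[X_τ^2] − E[τ]. The walk exits at 0 or 119, with P(hit 119 first) = 105/119, so E[X_τ^2] = 119^2 · 105/119 + 0 = 12495. Thus E[τ] = E[X_τ^2] − E[M_τ] = 12495 − 11025 = 1470 = 105(119 − 105) = 1470.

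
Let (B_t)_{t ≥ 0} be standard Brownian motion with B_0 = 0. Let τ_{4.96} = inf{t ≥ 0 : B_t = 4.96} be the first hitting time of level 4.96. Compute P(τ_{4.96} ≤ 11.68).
P(τ_{4.96} ≤ 11.68) = 2(1 − Φ(4.96/√11.68)) = 2(1 − Φ(1.4513)) ≈ 0.1467

By the reflection principle for standard BM, P(τ_b ≤ t) = 2 · P(B_t ≥ b). Since B_t ~ N(0, t), P(B_t ≥ 4.96) = 1 − Φ(4.96/√t) = 1 − Φ(4.96/√11.68) = 1 − Φ(1.4513) ≈ 0.07335. Doubling: P(τ_{4.96} ≤ 11.68) ≈ 2 · 0.07335 = 0.14670 ≈ 0.1467.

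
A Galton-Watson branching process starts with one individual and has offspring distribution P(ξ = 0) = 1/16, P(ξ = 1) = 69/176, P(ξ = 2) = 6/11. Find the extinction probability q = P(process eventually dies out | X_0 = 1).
q = 11/96

The pgf is f(s) = 1/16 + 69/176·s + 6/11·s². The extinction probability q is the smallest fixed point of f in [0, 1]. Setting s = f(s):
  6/11·s² + (69/176 − 1)·s + 1/16 = 0
  6/11·s² − (1/16 + 6/11)·s + 1/16 = 0
which factors as (s − 1)·(6/11·s − 1/16) = 0, giving roots s = 1 and s = (1/16)/(6/11) = 11/96.
Mean offspring μ = 69/176 + 2·6/11 = 261/176 > 1 (supercritical), so q < 1. The extinction probability is the smaller root: q = (1/16)/(6/11) = 11/96.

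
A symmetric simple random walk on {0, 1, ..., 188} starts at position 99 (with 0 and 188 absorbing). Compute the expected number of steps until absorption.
E[τ | X_0 = 99] = 8811

Let v_k = E[τ | X_0 = k]. Boundary: v_0 = v_188 = 0. Recurrence: v_k = 1 + (v_{k-1} + v_{k+1})/2 for 1 ≤ k ≤ 187. The particular solution to v_k − (v_{k-1} + v_{k+1})/2 = 1 is v_k = −k^2. Adding homogeneous solution A + B k and matching boundaries gives v_k = k (188 − k). Substituting k = 99: v_99 = 99 · 89 = 8811.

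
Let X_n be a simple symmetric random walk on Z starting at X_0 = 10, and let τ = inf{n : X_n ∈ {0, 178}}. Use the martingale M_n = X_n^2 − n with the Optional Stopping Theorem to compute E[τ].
E[τ] = 1680

M_n = X_n^2 − n is a martingale (since E[X_{n+1}^2 | F_n] = X_n^2 + 1). By OST (τ has finite mean in a bounded region), E[M_τ] = E[M_0] = X_0^2 − 0 = 10^2 = 100. Also E[M_τ] = E[X_τ^2] − E[τ]. The walk exits at 0 or 178, with P(hit 178 first) = 10/178, so E[X_τ^2] = 178^2 · 10/178 + 0 = 1780. Thus E[τ] = E[X_τ^2] − E[M_τ] = 1780 − 100 = 1680 = 10(178 − 10) = 1680.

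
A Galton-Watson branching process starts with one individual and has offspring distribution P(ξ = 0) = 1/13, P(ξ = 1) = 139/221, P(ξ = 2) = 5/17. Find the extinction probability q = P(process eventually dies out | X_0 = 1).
q = 17/65

The pgf is f(s) = 1/13 + 139/221·s + 5/17·s². The extinction probability q is the smallest fixed point of f in [0, 1]. Setting s = f(s):
  5/17·s² + (139/221 − 1)·s + 1/13 = 0
  5/17·s² − (1/13 + 5/17)·s + 1/13 = 0
which factors as (s − 1)·(5/17·s − 1/13) = 0, giving roots s = 1 and s = (1/13)/(5/17) = 17/65.
Mean offspring μ = 139/221 + 2·5/17 = 269/221 > 1 (supercritical), so q < 1. The extinction probability is the smaller root: q = (1/13)/(5/17) = 17/65.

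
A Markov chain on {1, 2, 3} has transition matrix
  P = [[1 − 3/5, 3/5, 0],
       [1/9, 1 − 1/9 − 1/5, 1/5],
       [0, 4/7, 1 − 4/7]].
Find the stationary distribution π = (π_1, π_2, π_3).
π = (100/829, 540/829, 189/829)

This is a birth-death chain on three states, which satisfies detailed balance: π_1 · P_{12} = π_2 · P_{21} and π_2 · P_{23} = π_3 · P_{32}.
From π_1 · 3/5 = π_2 · 1/9: π_2/π_1 = (3/5)/(1/9) = 27/5.
From π_2 · 1/5 = π_3 · 4/7: π_3/π_2 = (1/5)/(4/7) = 7/20.
Take π_1 proportional to 1; then unnormalized π = (1, 27/5, 189/100). Normalize by dividing by the sum 829/100:
  π = (100/829, 540/829, 189/829).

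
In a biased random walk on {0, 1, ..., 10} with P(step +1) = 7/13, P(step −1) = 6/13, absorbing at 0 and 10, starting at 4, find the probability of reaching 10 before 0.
P(hit 10 before 0) = (1 − (6/7)^4) / (1 − (6/7)^10) = 10000165/17077621

Let u_k denote P(reach 10 before 0 | start at k). Boundary: u_0 = 0, u_10 = 1. Recurrence: u_k = 7/13·u_{k+1} + 6/13·u_{k-1} for 1 ≤ k ≤ 9. Try u_k = A + B·r^k with r = q/p = (6/13)/(7/13) = 6/7. Substitution satisfies the recurrence; boundary conditions give:
  u_k = (1 − r^k) / (1 − r^N) = (1 − (6/7)^4) / (1 − (6/7)^10) = 10000165/17077621.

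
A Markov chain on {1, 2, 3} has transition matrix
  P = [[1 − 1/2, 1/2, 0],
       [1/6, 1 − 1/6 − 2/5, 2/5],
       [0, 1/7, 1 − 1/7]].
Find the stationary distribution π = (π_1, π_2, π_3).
π = (5/62, 15/62, 21/31)

This is a birth-death chain on three states, which satisfies detailed balance: π_1 · P_{12} = π_2 · P_{21} and π_2 · P_{23} = π_3 · P_{32}.
From π_1 · 1/2 = π_2 · 1/6: π_2/π_1 = (1/2)/(1/6) = 3.
From π_2 · 2/5 = π_3 · 1/7: π_3/π_2 = (2/5)/(1/7) = 14/5.
Take π_1 proportional to 1; then unnormalized π = (1, 3, 42/5). Normalize by dividing by the sum 62/5:
  π = (5/62, 15/62, 21/31).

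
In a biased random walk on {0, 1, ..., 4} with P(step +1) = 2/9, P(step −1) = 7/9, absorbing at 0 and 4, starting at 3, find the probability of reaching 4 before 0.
P(hit 4 before 0) = (1 − (7/2)^3) / (1 − (7/2)^4) = 134/477

Let u_k denote P(reach 4 before 0 | start at k). Boundary: u_0 = 0, u_4 = 1. Recurrence: u_k = 2/9·u_{k+1} + 7/9·u_{k-1} for 1 ≤ k ≤ 3. Try u_k = A + B·r^k with r = q/p = (7/9)/(2/9) = 7/2. Substitution satisfies the recurrence; boundary conditions give:
  u_k = (1 − r^k) / (1 − r^N) = (1 − (7/2)^3) / (1 − (7/2)^4) = 134/477.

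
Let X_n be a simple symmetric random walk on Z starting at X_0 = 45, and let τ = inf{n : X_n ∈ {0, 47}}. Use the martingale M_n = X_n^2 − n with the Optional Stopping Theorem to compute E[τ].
E[τ] = 90

M_n = X_n^2 − n is a martingale (since E[X_{n+1}^2 | F_n] = X_n^2 + 1). By OST (τ has finite mean in a bounded region), E[M_τ] = E[M_0] = X_0^2 − 0 = 45^2 = 2025. Also E[M_τ] = E[X_τ^2] − E[τ]. The walk exits at 0 or 47, with P(hit 47 first) = 45/47, so E[X_τ^2] = 47^2 · 45/47 + 0 = 2115. Thus E[τ] = E[X_τ^2] − E[M_τ] = 2115 − 2025 = 90 = 45(47 − 45) = 90.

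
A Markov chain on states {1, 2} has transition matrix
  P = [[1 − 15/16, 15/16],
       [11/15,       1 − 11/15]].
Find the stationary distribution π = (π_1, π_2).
π_1 = 176/401, π_2 = 225/401

Solve πP = π with π_1 + π_2 = 1. From πP = π: π_1 · (1 − 15/16) + π_2 · 11/15 = π_1 ⇒ π_2 · 11/15 = π_1 · 15/16 ⇒ π_2/π_1 = (15/16)/(11/15) = 225/176. Together with π_1 + π_2 = 1:
  π_1 = (11/15)/(15/16 + 11/15) = (11/15)/(401/240) = 176/401,
  π_2 = (15/16)/(15/16 + 11/15) = (15/16)/(401/240) = 225/401.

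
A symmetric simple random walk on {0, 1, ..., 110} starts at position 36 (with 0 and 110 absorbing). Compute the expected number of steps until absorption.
E[τ | X_0 = 36] = 2664

Let v_k = E[τ | X_0 = k]. Boundary: v_0 = v_110 = 0. Recurrence: v_k = 1 + (v_{k-1} + v_{k+1})/2 for 1 ≤ k ≤ 109. The particular solution to v_k − (v_{k-1} + v_{k+1})/2 = 1 is v_k = −k^2. Adding homogeneous solution A + B k and matching boundaries gives v_k = k (110 − k). Substituting k = 36: v_36 = 36 · 74 = 2664.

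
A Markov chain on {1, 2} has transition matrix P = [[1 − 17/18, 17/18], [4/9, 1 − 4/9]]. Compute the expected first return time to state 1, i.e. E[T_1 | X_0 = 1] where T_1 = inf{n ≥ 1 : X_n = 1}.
E[T_1 | X_0 = 1] = 1/π_1 = 25/8

For an irreducible recurrent Markov chain with stationary distribution π, E[T_i | X_0 = i] = 1/π_i (Kac's formula). Here π_1 = (4/9)/(17/18 + 4/9) = (4/9)/(25/18) = 8/25, so E[T_1 | X_0 = 1] = 1/π_1 = (17/18 + 4/9)/(4/9) = (25/18)/(4/9) = 25/8.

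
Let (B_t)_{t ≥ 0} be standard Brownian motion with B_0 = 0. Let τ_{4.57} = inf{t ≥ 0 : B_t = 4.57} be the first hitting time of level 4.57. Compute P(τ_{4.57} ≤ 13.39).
P(τ_{4.57} ≤ 13.39) = 2(1 − Φ(4.57/√13.39)) = 2(1 − Φ(1.2489)) ≈ 0.2117

By the reflection principle for standard BM, P(τ_b ≤ t) = 2 · P(B_t ≥ b). Since B_t ~ N(0, t), P(B_t ≥ 4.57) = 1 − Φ(4.57/√t) = 1 − Φ(4.57/√13.39) = 1 − Φ(1.2489) ≈ 0.10585. Doubling: P(τ_{4.57} ≤ 13.39) ≈ 2 · 0.10585 = 0.21170 ≈ 0.2117.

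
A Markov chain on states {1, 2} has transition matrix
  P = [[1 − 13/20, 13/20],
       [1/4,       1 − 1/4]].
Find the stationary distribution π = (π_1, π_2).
π_1 = 5/18, π_2 = 13/18

Solve πP = π with π_1 + π_2 = 1. From πP = π: π_1 · (1 − 13/20) + π_2 · 1/4 = π_1 ⇒ π_2 · 1/4 = π_1 · 13/20 ⇒ π_2/π_1 = (13/20)/(1/4) = 13/5. Together with π_1 + π_2 = 1:
  π_1 = (1/4)/(13/20 + 1/4) = (1/4)/(9/10) = 5/18,
  π_2 = (13/20)/(13/20 + 1/4) = (13/20)/(9/10) = 13/18.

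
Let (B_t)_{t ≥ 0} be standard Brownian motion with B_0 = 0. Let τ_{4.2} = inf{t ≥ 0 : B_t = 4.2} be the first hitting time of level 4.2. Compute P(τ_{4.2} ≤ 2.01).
P(τ_{4.2} ≤ 2.01) = 2(1 − Φ(4.2/√2.01)) = 2(1 − Φ(2.9625)) ≈ 0.0031

By the reflection principle for standard BM, P(τ_b ≤ t) = 2 · P(B_t ≥ b). Since B_t ~ N(0, t), P(B_t ≥ 4.2) = 1 − Φ(4.2/√t) = 1 − Φ(4.2/√2.01) = 1 − Φ(2.9625) ≈ 0.00153. Doubling: P(τ_{4.2} ≤ 2.01) ≈ 2 · 0.00153 = 0.00306 ≈ 0.0031.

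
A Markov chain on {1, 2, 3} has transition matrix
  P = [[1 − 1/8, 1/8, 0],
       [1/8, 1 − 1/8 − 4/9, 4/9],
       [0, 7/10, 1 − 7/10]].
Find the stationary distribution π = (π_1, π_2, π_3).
π = (63/166, 63/166, 20/83)

This is a birth-death chain on three states, which satisfies detailed balance: π_1 · P_{12} = π_2 · P_{21} and π_2 · P_{23} = π_3 · P_{32}.
From π_1 · 1/8 = π_2 · 1/8: π_2/π_1 = (1/8)/(1/8) = 1.
From π_2 · 4/9 = π_3 · 7/10: π_3/π_2 = (4/9)/(7/10) = 40/63.
Take π_1 proportional to 1; then unnormalized π = (1, 1, 40/63). Normalize by dividing by the sum 166/63:
  π = (63/166, 63/166, 20/83).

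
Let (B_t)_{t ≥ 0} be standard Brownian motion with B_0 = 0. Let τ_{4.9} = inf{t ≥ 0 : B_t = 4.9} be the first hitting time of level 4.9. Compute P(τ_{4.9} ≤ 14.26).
P(τ_{4.9} ≤ 14.26) = 2(1 − Φ(4.9/√14.26)) = 2(1 − Φ(1.2976)) ≈ 0.1944

By the reflection principle for standard BM, P(τ_b ≤ t) = 2 · P(B_t ≥ b). Since B_t ~ N(0, t), P(B_t ≥ 4.9) = 1 − Φ(4.9/√t) = 1 − Φ(4.9/√14.26) = 1 − Φ(1.2976) ≈ 0.09721. Doubling: P(τ_{4.9} ≤ 14.26) ≈ 2 · 0.09721 = 0.19442 ≈ 0.1944.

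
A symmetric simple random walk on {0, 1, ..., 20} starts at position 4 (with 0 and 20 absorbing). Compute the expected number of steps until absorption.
E[τ | X_0 = 4] = 64

Let v_k = E[τ | X_0 = k]. Boundary: v_0 = v_20 = 0. Recurrence: v_k = 1 + (v_{k-1} + v_{k+1})/2 for 1 ≤ k ≤ 19. The particular solution to v_k − (v_{k-1} + v_{k+1})/2 = 1 is v_k = −k^2. Adding homogeneous solution A + B k and matching boundaries gives v_k = k (20 − k). Substituting k = 4: v_4 = 4 · 16 = 64.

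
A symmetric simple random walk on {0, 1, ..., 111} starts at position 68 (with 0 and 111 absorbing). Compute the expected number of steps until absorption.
E[τ | X_0 = 68] = 2924

Let v_k = E[τ | X_0 = k]. Boundary: v_0 = v_111 = 0. Recurrence: v_k = 1 + (v_{k-1} + v_{k+1})/2 for 1 ≤ k ≤ 110. The particular solution to v_k − (v_{k-1} + v_{k+1})/2 = 1 is v_k = −k^2. Adding homogeneous solution A + B k and matching boundaries gives v_k = k (111 − k). Substituting k = 68: v_68 = 68 · 43 = 2924.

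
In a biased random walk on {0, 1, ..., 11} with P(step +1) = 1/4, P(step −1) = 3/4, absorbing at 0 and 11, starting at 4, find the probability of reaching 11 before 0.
P(hit 11 before 0) = (1 − (3)^4) / (1 − (3)^11) = 40/88573

Let u_k denote P(reach 11 before 0 | start at k). Boundary: u_0 = 0, u_11 = 1. Recurrence: u_k = 1/4·u_{k+1} + 3/4·u_{k-1} for 1 ≤ k ≤ 10. Try u_k = A + B·r^k with r = q/p = (3/4)/(1/4) = 3. Substitution satisfies the recurrence; boundary conditions give:
  u_k = (1 − r^k) / (1 − r^N) = (1 − (3)^4) / (1 − (3)^11) = 40/88573.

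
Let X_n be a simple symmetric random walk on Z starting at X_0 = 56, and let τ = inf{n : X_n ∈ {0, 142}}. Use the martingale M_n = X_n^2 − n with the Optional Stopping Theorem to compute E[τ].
E[τ] = 4816

M_n = X_n^2 − n is a martingale (since E[X_{n+1}^2 | F_n] = X_n^2 + 1). By OST (τ has finite mean in a bounded region), E[M_τ] = E[M_0] = X_0^2 − 0 = 56^2 = 3136. Also E[M_τ] = E[X_τ^2] − E[τ]. The walk exits at 0 or 142, with P(hit 142 first) = 56/142, so E[X_τ^2] = 142^2 · 56/142 + 0 = 7952. Thus E[τ] = E[X_τ^2] − E[M_τ] = 7952 − 3136 = 4816 = 56(142 − 56) = 4816.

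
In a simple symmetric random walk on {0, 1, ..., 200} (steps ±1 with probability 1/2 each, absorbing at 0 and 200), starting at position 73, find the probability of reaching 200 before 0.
P(hit 200 before 0) = 73/200

Let u_k = P(hit 200 before 0 | start at k). Then u_0 = 0, u_200 = 1, and u_k = u_{k-1}/2 + u_{k+1}/2 for 1 ≤ k ≤ 199. This harmonic recurrence is solved by u_k = k/200, giving u_73 = 73/200.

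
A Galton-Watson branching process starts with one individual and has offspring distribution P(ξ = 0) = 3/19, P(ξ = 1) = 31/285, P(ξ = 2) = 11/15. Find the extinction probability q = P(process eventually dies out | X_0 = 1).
q = 45/209

The pgf is f(s) = 3/19 + 31/285·s + 11/15·s². The extinction probability q is the smallest fixed point of f in [0, 1]. Setting s = f(s):
  11/15·s² + (31/285 − 1)·s + 3/19 = 0
  11/15·s² − (3/19 + 11/15)·s + 3/19 = 0
which factors as (s − 1)·(11/15·s − 3/19) = 0, giving roots s = 1 and s = (3/19)/(11/15) = 45/209.
Mean offspring μ = 31/285 + 2·11/15 = 449/285 > 1 (supercritical), so q < 1. The extinction probability is the smaller root: q = (3/19)/(11/15) = 45/209.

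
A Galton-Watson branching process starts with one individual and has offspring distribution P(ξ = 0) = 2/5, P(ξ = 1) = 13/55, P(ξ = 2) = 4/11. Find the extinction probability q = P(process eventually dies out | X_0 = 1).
q = 1

Mean offspring μ = 0·2/5 + 1·13/55 + 2·4/11 = 53/55 ≤ 1. For μ ≤ 1 with offspring not concentrated at 1, the Galton-Watson process goes extinct almost surely, so q = 1.
(Algebraic check: The pgf is f(s) = 2/5 + 13/55·s + 4/11·s². The extinction probability q is the smallest fixed point of f in [0, 1]. Setting s = f(s):
  4/11·s² + (13/55 − 1)·s + 2/5 = 0
  4/11·s² − (2/5 + 4/11)·s + 2/5 = 0
which factors as (s − 1)·(4/11·s − 2/5) = 0, giving roots s = 1 and s = (2/5)/(4/11) = 11/10. Since 11/10 ≥ 1, the smallest root in [0, 1] is s = 1.)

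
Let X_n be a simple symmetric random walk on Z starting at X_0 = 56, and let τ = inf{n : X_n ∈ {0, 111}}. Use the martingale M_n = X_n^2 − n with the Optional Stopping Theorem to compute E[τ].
E[τ] = 3080

M_n = X_n^2 − n is a martingale (since E[X_{n+1}^2 | F_n] = X_n^2 + 1). By OST (τ has finite mean in a bounded region), E[M_τ] = E[M_0] = X_0^2 − 0 = 56^2 = 3136. Also E[M_τ] = E[X_τ^2] − E[τ]. The walk exits at 0 or 111, with P(hit 111 first) = 56/111, so E[X_τ^2] = 111^2 · 56/111 + 0 = 6216. Thus E[τ] = E[X_τ^2] − E[M_τ] = 6216 − 3136 = 3080 = 56(111 − 56) = 3080.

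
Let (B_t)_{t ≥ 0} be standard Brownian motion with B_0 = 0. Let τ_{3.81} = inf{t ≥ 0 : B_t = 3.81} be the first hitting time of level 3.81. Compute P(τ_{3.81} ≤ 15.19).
P(τ_{3.81} ≤ 15.19) = 2(1 − Φ(3.81/√15.19)) = 2(1 − Φ(0.9776)) ≈ 0.3283

By the reflection principle for standard BM, P(τ_b ≤ t) = 2 · P(B_t ≥ b). Since B_t ~ N(0, t), P(B_t ≥ 3.81) = 1 − Φ(3.81/√t) = 1 − Φ(3.81/√15.19) = 1 − Φ(0.9776) ≈ 0.16414. Doubling: P(τ_{3.81} ≤ 15.19) ≈ 2 · 0.16414 = 0.32828 ≈ 0.3283.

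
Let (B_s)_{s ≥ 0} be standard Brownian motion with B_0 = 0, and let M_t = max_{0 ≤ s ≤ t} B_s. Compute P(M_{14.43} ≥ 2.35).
P(M_{14.43} ≥ 2.35) = 2·P(B_{14.43} ≥ 2.35) = 2(1 − Φ(2.35/√14.43)) ≈ 0.5362

By the reflection principle for Brownian motion, P(M_t ≥ a) = 2 · P(B_t ≥ a) for a ≥ 0. Since B_t ~ N(0, t), P(B_t ≥ 2.35) = 1 − Φ(2.35/√t) = 1 − Φ(2.35/√14.43) = 1 − Φ(0.6186). So
  P(M_{14.43} ≥ 2.35) = 2(1 − Φ(0.6186)) ≈ 0.5362.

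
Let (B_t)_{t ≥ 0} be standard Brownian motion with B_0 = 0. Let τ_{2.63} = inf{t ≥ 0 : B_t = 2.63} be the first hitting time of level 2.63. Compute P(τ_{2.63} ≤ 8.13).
P(τ_{2.63} ≤ 8.13) = 2(1 − Φ(2.63/√8.13)) = 2(1 − Φ(0.9224)) ≈ 0.3563

By the reflection principle for standard BM, P(τ_b ≤ t) = 2 · P(B_t ≥ b). Since B_t ~ N(0, t), P(B_t ≥ 2.63) = 1 − Φ(2.63/√t) = 1 − Φ(2.63/√8.13) = 1 − Φ(0.9224) ≈ 0.17816. Doubling: P(τ_{2.63} ≤ 8.13) ≈ 2 · 0.17816 = 0.35632 ≈ 0.3563.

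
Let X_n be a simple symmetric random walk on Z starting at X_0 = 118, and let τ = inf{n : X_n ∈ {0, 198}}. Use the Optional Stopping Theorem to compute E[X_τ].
E[X_τ] = 118

X_n is a martingale and τ is a bounded-mean stopping time (indeed τ is finite a.s. with bounded expectation since the walk is in a bounded region). By the OST, E[X_τ] = E[X_0] = 118. Equivalently: E[X_τ] = 198 · P(hit 198 first) + 0 · P(hit 0 first) = 198 · (118/198) = 118.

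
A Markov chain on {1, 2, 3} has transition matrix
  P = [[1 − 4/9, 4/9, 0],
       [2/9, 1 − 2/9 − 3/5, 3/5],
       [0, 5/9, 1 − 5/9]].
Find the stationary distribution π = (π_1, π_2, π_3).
π = (25/129, 50/129, 18/43)

This is a birth-death chain on three states, which satisfies detailed balance: π_1 · P_{12} = π_2 · P_{21} and π_2 · P_{23} = π_3 · P_{32}.
From π_1 · 4/9 = π_2 · 2/9: π_2/π_1 = (4/9)/(2/9) = 2.
From π_2 · 3/5 = π_3 · 5/9: π_3/π_2 = (3/5)/(5/9) = 27/25.
Take π_1 proportional to 1; then unnormalized π = (1, 2, 54/25). Normalize by dividing by the sum 129/25:
  π = (25/129, 50/129, 18/43).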